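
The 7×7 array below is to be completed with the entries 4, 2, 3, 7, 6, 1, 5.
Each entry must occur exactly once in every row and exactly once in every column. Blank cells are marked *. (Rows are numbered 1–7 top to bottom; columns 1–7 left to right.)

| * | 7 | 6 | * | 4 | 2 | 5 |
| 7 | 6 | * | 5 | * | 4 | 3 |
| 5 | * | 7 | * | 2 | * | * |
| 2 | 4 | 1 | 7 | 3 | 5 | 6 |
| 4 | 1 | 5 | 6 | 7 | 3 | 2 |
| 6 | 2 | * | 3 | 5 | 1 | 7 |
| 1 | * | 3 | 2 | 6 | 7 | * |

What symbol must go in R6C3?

Row 6 already has {2, 3, 7, 6, 1, 5} and column 3 already has {3, 7, 6, 1, 5}, so row 6, column 3 must be 4.

4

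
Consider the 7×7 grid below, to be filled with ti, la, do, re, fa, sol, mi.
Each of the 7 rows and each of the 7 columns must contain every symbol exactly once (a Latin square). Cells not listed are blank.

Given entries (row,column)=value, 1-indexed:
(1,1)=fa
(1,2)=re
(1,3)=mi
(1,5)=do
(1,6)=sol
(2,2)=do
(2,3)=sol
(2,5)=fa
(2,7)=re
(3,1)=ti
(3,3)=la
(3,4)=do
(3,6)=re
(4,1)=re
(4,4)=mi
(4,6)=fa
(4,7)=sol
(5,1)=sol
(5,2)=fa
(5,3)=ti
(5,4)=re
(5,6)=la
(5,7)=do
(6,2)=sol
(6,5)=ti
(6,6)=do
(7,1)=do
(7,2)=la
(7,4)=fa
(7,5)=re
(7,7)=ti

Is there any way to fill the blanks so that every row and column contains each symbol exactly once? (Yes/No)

Row 7, column 3: row 7 together with column 3 already contain {ti, la, do, re, fa, sol, mi} — every symbol — so nothing can go there. The grid has no valid completion.

No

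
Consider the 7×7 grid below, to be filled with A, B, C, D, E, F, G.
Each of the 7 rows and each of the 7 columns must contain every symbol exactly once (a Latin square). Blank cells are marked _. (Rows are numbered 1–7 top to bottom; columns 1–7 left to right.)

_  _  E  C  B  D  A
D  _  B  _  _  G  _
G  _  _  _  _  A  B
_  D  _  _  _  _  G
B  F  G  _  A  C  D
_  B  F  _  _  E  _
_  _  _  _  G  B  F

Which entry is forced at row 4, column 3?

A

Row 1, column 1: row 1 has {A, B, C, D, E} and column 1 has {B, D, G}, leaving only F.
Row 1, column 2: row 1 has {A, B, C, D, E, F} and column 2 has {B, D, F}, leaving only G.
Row 4, column 6: row 4 has {D, G} and column 6 has {A, B, C, D, E, G}, leaving only F.
Row 5, column 4: row 5 has {A, B, C, D, F, G} and column 4 has {C}, leaving only E.
Row 6, column 7: row 6 has {B, E, F} and column 7 has {A, B, D, F, G}, leaving only C.
Row 2, column 7: row 2 has {B, D, G} and column 7 has {A, B, C, D, F, G}, leaving only E.
Row 6, column 1: row 6 has {B, C, E, F} and column 1 has {B, D, F, G}, leaving only A.
Row 6, column 5: row 6 has {A, B, C, E, F} and column 5 has {A, B, G}, leaving only D.
Row 6, column 4: row 6 has {A, B, C, D, E, F} and column 4 has {C, E}, leaving only G.
Row 4, column 3 is narrowed to {A, C}.
If it were C, then row 4, column 5 would be left with no valid symbol.
So row 4, column 3 must be A.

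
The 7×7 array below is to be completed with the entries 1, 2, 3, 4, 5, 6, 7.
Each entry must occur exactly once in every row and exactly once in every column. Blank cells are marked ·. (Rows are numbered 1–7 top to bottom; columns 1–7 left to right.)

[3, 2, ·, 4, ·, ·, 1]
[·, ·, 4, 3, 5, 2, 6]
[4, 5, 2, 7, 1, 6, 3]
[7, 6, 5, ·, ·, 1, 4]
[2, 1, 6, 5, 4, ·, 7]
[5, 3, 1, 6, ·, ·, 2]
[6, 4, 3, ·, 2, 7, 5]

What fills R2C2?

7

Row 2 already has {2, 3, 4, 5, 6} and column 2 already has {1, 2, 3, 4, 5, 6}, so row 2, column 2 must be 7.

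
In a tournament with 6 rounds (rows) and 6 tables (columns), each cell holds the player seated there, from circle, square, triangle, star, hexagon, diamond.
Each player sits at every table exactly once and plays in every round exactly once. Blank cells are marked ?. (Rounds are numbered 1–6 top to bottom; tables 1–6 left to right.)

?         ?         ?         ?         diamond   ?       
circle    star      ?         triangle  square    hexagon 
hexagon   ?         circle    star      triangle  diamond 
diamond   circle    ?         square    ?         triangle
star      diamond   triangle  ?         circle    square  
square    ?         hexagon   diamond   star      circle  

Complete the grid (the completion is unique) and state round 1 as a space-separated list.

Round 1, table 1: round 1 has {diamond} and table 1 has {circle, square, star, hexagon, diamond}, leaving only triangle.
Round 1, table 6: round 1 has {triangle, diamond} and table 6 has {circle, square, triangle, hexagon, diamond}, leaving only star.
Round 1, table 3: round 1 has {triangle, star, diamond} and table 3 has {circle, triangle, hexagon}, leaving only square.
Round 1, table 2: round 1 has {square, triangle, star, diamond} and table 2 has {circle, star, diamond}, leaving only hexagon.
Round 1, table 4: round 1 has {square, triangle, star, hexagon, diamond} and table 4 has {square, triangle, star, diamond}, leaving only circle.
So round 1 reads: triangle hexagon square circle diamond star.

triangle hexagon square circle diamond star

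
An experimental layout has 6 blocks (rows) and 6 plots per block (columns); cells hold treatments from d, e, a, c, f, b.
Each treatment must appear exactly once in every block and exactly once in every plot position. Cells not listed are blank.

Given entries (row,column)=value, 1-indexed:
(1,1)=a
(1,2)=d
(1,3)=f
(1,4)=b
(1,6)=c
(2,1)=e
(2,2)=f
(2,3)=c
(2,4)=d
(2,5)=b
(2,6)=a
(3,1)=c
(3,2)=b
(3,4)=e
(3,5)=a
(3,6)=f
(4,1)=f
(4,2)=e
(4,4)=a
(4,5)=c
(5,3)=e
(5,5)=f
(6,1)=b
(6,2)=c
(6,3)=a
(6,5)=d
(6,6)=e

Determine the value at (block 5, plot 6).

Block 1, plot 5: block 1 has {d, a, c, f, b} and plot 5 has {d, a, c, f, b}, leaving only e.
Block 3, plot 3: block 3 has {e, a, c, f, b} and plot 3 has {e, a, c, f}, leaving only d.
Block 4, plot 3: block 4 has {e, a, c, f} and plot 3 has {d, e, a, c, f}, leaving only b.
Block 4, plot 6: block 4 has {e, a, c, f, b} and plot 6 has {e, a, c, f}, leaving only d.
Block 5 already has {e, f} and plot 6 already has {d, e, a, c, f}, so block 5, plot 6 must be b.

b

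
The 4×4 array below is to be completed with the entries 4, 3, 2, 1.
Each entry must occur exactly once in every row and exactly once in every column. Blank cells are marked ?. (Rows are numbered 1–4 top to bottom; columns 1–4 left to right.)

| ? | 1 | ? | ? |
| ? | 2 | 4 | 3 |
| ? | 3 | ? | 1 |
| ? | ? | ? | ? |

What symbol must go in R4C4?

2

Row 2, column 1: row 2 has {4, 3, 2} and column 1 has {}, leaving only 1.
Row 3, column 3: row 3 has {3, 1} and column 3 has {4}, leaving only 2.
Row 1, column 3: row 1 has {1} and column 3 has {4, 2}, leaving only 3.
Row 3, column 1: row 3 has {3, 2, 1} and column 1 has {1}, leaving only 4.
Row 1, column 1: row 1 has {3, 1} and column 1 has {4, 1}, leaving only 2.
Row 1, column 4: row 1 has {3, 2, 1} and column 4 has {3, 1}, leaving only 4.
Row 4 already has {} and column 4 already has {4, 3, 1}, so row 4, column 4 must be 2.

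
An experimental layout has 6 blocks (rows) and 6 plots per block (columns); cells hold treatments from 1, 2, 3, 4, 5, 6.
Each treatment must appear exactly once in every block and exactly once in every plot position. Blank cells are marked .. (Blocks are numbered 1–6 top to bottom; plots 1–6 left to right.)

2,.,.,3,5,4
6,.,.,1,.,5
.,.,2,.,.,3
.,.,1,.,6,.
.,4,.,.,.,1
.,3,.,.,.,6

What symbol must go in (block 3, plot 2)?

6

Block 1, plot 3: block 1 has {2, 3, 4, 5} and plot 3 has {1, 2}, leaving only 6.
Block 1, plot 2: block 1 has {2, 3, 4, 5, 6} and plot 2 has {3, 4}, leaving only 1.
Block 2, plot 2: block 2 has {1, 5, 6} and plot 2 has {1, 3, 4}, leaving only 2.
Block 4, plot 2: block 4 has {1, 6} and plot 2 has {1, 2, 3, 4}, leaving only 5.
Block 3 already has {2, 3} and plot 2 already has {1, 2, 3, 4, 5}, so block 3, plot 2 must be 6.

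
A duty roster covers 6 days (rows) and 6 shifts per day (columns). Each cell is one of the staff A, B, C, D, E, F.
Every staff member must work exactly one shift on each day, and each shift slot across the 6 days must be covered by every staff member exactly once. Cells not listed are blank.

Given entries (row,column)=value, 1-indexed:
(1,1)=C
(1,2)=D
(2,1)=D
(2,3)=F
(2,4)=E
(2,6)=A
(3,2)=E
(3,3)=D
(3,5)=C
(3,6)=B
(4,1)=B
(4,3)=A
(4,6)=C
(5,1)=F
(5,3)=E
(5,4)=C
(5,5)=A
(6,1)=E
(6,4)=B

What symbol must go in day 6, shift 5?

D

Day 1, shift 3: day 1 has {C, D} and shift 3 has {A, D, E, F}, leaving only B.
Day 2, shift 5: day 2 has {A, D, E, F} and shift 5 has {A, C}, leaving only B.
Day 2, shift 2: day 2 has {A, B, D, E, F} and shift 2 has {D, E}, leaving only C.
Day 3, shift 1: day 3 has {B, C, D, E} and shift 1 has {B, C, D, E, F}, leaving only A.
Day 3, shift 4: day 3 has {A, B, C, D, E} and shift 4 has {B, C, E}, leaving only F.
Day 1, shift 4: day 1 has {B, C, D} and shift 4 has {B, C, E, F}, leaving only A.
Day 4, shift 2: day 4 has {A, B, C} and shift 2 has {C, D, E}, leaving only F.
Day 4, shift 4: day 4 has {A, B, C, F} and shift 4 has {A, B, C, E, F}, leaving only D.
Day 4, shift 5: day 4 has {A, B, C, D, F} and shift 5 has {A, B, C}, leaving only E.
Day 1, shift 5: day 1 has {A, B, C, D} and shift 5 has {A, B, C, E}, leaving only F.
Day 6 already has {B, E} and shift 5 already has {A, B, C, E, F}, so day 6, shift 5 must be D.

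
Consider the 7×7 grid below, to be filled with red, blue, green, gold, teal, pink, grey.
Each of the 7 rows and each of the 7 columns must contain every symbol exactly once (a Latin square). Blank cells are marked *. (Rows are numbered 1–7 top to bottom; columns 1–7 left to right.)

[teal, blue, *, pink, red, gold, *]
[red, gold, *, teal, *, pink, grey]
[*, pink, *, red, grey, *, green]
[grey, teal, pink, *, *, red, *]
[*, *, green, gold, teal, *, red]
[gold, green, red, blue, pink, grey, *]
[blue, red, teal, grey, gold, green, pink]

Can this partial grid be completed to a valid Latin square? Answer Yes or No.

Row 1, column 7: row 1 together with column 7 already contain {red, blue, green, gold, teal, pink, grey} — every symbol — so nothing can go there. The grid has no valid completion.

No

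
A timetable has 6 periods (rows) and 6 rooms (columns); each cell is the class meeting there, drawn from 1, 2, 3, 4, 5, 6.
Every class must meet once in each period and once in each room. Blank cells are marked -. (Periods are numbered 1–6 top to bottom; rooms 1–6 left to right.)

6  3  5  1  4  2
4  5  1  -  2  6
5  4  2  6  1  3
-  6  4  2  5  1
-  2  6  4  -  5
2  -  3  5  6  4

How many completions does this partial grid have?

Period 2, room 4: eliminating its period and room leaves {3}.
Period 4, room 1: eliminating its period and room leaves {3}.
Period 5, room 1: eliminating its period and room leaves {1, 3}.
Period 5, room 5: eliminating its period and room leaves {3}.
Period 6, room 2: eliminating its period and room leaves {1}.
Only one assignment across all blanks avoids any period or room repeat, giving 1 completion.

1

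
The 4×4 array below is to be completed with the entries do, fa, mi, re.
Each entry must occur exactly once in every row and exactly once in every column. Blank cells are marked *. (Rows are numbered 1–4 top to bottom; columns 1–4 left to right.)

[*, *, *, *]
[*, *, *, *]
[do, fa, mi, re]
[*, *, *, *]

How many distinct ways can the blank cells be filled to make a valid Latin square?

24

Row 1, column 1: eliminating its row and column leaves {fa, mi, re}.
Row 1, column 2: eliminating its row and column leaves {do, mi, re}.
Row 1, column 3: eliminating its row and column leaves {do, fa, re}.
Row 1, column 4: eliminating its row and column leaves {do, fa, mi}.
Row 2, column 1: eliminating its row and column leaves {fa, mi, re}.
Row 2, column 2: eliminating its row and column leaves {do, mi, re}.
Row 2, column 3: eliminating its row and column leaves {do, fa, re}.
Row 2, column 4: eliminating its row and column leaves {do, fa, mi}.
Row 4, column 1: eliminating its row and column leaves {fa, mi, re}.
Row 4, column 2: eliminating its row and column leaves {do, mi, re}.
Row 4, column 3: eliminating its row and column leaves {do, fa, re}.
Row 4, column 4: eliminating its row and column leaves {do, fa, mi}.
Enumerating the assignments across these blanks that avoid any row or column repeat gives 24 completions.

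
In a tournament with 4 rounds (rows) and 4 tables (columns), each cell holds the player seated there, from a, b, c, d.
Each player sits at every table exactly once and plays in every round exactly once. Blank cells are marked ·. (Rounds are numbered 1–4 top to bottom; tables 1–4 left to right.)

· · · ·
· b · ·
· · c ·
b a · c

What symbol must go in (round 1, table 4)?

a

Round 3, table 2: round 3 has {c} and table 2 has {a, b}, leaving only d.
Round 1, table 2: round 1 has {} and table 2 has {a, b, d}, leaving only c.
Round 3, table 1: round 3 has {c, d} and table 1 has {b}, leaving only a.
Round 1, table 1: round 1 has {c} and table 1 has {a, b}, leaving only d.
Round 2, table 1: round 2 has {b} and table 1 has {a, b, d}, leaving only c.
Round 3, table 4: round 3 has {a, c, d} and table 4 has {c}, leaving only b.
Round 1 already has {c, d} and table 4 already has {b, c}, so round 1, table 4 must be a.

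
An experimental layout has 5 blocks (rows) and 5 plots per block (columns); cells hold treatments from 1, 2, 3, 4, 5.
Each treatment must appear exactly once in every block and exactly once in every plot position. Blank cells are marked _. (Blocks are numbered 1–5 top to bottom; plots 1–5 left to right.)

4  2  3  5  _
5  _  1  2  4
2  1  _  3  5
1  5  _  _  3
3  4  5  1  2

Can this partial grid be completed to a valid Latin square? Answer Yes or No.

Yes

No block or plot among the givens repeats a symbol, and propagating forced cells runs into no contradiction.
One valid completion exists (for instance, 4 2 3 5 1 / 5 3 1 2 4 / 2 1 4 3 5 / 1 5 2 4 3 / 3 4 5 1 2).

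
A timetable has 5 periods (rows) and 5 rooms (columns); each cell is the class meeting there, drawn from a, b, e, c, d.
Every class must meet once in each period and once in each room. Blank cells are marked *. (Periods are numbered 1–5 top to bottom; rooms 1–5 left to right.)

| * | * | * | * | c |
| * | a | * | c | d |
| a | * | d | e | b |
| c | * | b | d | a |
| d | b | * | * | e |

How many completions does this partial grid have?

1

Period 1, room 1: eliminating its period and room leaves {b, e}.
Period 1, room 2: eliminating its period and room leaves {e, d}.
Period 1, room 3: eliminating its period and room leaves {a, e}.
Period 1, room 4: eliminating its period and room leaves {a, b}.
Period 2, room 1: eliminating its period and room leaves {b, e}.
Period 2, room 3: eliminating its period and room leaves {e}.
Period 3, room 2: eliminating its period and room leaves {c}.
Period 4, room 2: eliminating its period and room leaves {e}.
Period 5, room 3: eliminating its period and room leaves {a, c}.
Period 5, room 4: eliminating its period and room leaves {a}.
Only one assignment across all blanks avoids any period or room repeat, giving 1 completion.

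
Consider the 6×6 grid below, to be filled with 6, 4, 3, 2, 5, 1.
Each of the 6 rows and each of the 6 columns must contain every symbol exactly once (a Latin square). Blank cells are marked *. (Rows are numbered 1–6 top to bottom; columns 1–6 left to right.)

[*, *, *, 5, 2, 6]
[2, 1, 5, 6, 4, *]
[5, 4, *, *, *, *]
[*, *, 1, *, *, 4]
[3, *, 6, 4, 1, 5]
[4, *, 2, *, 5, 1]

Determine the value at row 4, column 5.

Row 1, column 1: row 1 has {6, 2, 5} and column 1 has {4, 3, 2, 5}, leaving only 1.
Row 1, column 2: row 1 has {6, 2, 5, 1} and column 2 has {4, 1}, leaving only 3.
Row 1, column 3: row 1 has {6, 3, 2, 5, 1} and column 3 has {6, 2, 5, 1}, leaving only 4.
Row 2, column 6: row 2 has {6, 4, 2, 5, 1} and column 6 has {6, 4, 5, 1}, leaving only 3.
Row 3, column 3: row 3 has {4, 5} and column 3 has {6, 4, 2, 5, 1}, leaving only 3.
Row 3, column 5: row 3 has {4, 3, 5} and column 5 has {4, 2, 5, 1}, leaving only 6.
Row 4 already has {4, 1} and column 5 already has {6, 4, 2, 5, 1}, so row 4, column 5 must be 3.

3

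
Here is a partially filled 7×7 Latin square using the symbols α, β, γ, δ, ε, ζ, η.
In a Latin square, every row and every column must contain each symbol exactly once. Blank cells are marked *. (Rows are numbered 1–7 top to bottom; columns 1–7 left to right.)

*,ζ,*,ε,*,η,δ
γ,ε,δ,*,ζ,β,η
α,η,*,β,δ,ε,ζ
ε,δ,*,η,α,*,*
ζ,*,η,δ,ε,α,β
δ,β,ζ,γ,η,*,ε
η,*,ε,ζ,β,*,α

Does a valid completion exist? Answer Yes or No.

Row 6, column 6: row 6 together with column 6 already contain {α, β, γ, δ, ε, ζ, η} — every symbol — so nothing can go there. The grid has no valid completion.

No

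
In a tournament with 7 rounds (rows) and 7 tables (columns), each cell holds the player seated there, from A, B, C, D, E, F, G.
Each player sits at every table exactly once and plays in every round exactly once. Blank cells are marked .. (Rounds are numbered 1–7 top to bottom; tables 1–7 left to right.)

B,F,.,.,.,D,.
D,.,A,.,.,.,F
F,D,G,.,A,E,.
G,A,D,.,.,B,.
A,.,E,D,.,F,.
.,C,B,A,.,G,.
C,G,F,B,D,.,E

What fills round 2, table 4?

G

Round 1, table 3: round 1 has {B, D, F} and table 3 has {A, B, D, E, F, G}, leaving only C.
Round 2, table 6: round 2 has {A, D, F} and table 6 has {B, D, E, F, G}, leaving only C.
Round 3, table 4: round 3 has {A, D, E, F, G} and table 4 has {A, B, D}, leaving only C.
Round 3, table 7: round 3 has {A, C, D, E, F, G} and table 7 has {E, F}, leaving only B.
Round 4, table 7: round 4 has {A, B, D, G} and table 7 has {B, E, F}, leaving only C.
Round 5, table 2: round 5 has {A, D, E, F} and table 2 has {A, C, D, F, G}, leaving only B.
Round 2, table 2: round 2 has {A, C, D, F} and table 2 has {A, B, C, D, F, G}, leaving only E.
Round 2 already has {A, C, D, E, F} and table 4 already has {A, B, C, D}, so round 2, table 4 must be G.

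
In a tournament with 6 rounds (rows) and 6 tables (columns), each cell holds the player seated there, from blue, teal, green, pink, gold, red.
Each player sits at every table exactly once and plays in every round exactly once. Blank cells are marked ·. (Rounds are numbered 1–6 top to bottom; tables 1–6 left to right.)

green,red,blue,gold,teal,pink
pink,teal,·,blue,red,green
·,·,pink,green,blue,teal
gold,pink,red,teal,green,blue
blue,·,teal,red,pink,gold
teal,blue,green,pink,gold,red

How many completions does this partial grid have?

Round 2, table 3: eliminating its round and table leaves {gold}.
Round 3, table 1: eliminating its round and table leaves {red}.
Round 3, table 2: eliminating its round and table leaves {gold}.
Round 5, table 2: eliminating its round and table leaves {green}.
Only one assignment across all blanks avoids any round or table repeat, giving 1 completion.

1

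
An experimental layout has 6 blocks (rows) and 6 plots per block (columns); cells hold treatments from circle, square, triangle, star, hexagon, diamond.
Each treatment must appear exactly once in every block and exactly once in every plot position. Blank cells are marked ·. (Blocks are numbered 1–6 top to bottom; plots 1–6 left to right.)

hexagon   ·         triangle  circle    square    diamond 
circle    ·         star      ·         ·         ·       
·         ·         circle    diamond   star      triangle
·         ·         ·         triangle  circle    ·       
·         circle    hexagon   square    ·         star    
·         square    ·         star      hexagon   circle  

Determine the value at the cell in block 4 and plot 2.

Block 1, plot 2: block 1 has {circle, square, triangle, hexagon, diamond} and plot 2 has {circle, square}, leaving only star.
Block 2, plot 4: block 2 has {circle, star} and plot 4 has {circle, square, triangle, star, diamond}, leaving only hexagon.
Block 2, plot 6: block 2 has {circle, star, hexagon} and plot 6 has {circle, triangle, star, diamond}, leaving only square.
Block 3, plot 1: block 3 has {circle, triangle, star, diamond} and plot 1 has {circle, hexagon}, leaving only square.
Block 3, plot 2: block 3 has {circle, square, triangle, star, diamond} and plot 2 has {circle, square, star}, leaving only hexagon.
Block 4 already has {circle, triangle} and plot 2 already has {circle, square, star, hexagon}, so block 4, plot 2 must be diamond.

diamond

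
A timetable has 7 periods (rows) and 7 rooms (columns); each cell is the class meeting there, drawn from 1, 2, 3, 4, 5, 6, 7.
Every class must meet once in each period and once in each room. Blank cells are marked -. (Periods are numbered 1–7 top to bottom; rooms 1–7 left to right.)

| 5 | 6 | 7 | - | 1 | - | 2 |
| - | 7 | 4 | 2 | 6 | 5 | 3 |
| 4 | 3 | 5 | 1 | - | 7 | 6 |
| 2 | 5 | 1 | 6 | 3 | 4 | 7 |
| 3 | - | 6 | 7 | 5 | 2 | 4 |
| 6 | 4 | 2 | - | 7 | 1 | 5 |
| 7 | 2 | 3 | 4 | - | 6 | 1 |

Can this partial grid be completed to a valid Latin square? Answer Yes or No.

Period 7, room 5: period 7 together with room 5 already contain {1, 2, 3, 4, 5, 6, 7} — every symbol — so nothing can go there. The grid has no valid completion.

No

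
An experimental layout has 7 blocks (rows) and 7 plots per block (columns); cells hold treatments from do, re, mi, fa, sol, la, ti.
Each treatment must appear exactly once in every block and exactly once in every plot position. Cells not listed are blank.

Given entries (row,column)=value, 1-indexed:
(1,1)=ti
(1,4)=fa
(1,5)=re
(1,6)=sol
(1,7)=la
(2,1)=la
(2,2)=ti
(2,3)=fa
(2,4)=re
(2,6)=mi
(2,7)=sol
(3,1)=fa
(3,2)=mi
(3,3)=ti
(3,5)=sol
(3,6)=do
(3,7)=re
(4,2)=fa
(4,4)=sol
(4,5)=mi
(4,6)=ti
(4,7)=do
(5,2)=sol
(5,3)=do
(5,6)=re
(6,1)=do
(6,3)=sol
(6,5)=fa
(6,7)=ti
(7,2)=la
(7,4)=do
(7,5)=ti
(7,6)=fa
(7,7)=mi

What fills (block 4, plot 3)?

la

Block 1, plot 2: block 1 has {re, fa, sol, la, ti} and plot 2 has {mi, fa, sol, la, ti}, leaving only do.
Block 1, plot 3: block 1 has {do, re, fa, sol, la, ti} and plot 3 has {do, fa, sol, ti}, leaving only mi.
Block 2, plot 5: block 2 has {re, mi, fa, sol, la, ti} and plot 5 has {re, mi, fa, sol, ti}, leaving only do.
Block 3, plot 4: block 3 has {do, re, mi, fa, sol, ti} and plot 4 has {do, re, fa, sol}, leaving only la.
Block 4, plot 1: block 4 has {do, mi, fa, sol, ti} and plot 1 has {do, fa, la, ti}, leaving only re.
Block 4 already has {do, re, mi, fa, sol, ti} and plot 3 already has {do, mi, fa, sol, ti}, so block 4, plot 3 must be la.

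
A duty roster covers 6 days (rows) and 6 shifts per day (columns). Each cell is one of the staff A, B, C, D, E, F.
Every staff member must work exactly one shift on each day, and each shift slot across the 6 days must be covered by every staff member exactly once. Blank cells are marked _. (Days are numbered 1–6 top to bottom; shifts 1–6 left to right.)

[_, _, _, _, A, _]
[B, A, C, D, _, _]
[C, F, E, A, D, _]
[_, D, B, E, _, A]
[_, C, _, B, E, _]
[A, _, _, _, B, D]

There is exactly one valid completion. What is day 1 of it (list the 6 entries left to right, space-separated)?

E B D F A C

Day 2, shift 5: day 2 has {A, B, C, D} and shift 5 has {A, B, D, E}, leaving only F.
Day 2, shift 6: day 2 has {A, B, C, D, F} and shift 6 has {A, D}, leaving only E.
Day 3, shift 6: day 3 has {A, C, D, E, F} and shift 6 has {A, D, E}, leaving only B.
Day 4, shift 1: day 4 has {A, B, D, E} and shift 1 has {A, B, C}, leaving only F.
Day 4, shift 5: day 4 has {A, B, D, E, F} and shift 5 has {A, B, D, E, F}, leaving only C.
Day 5, shift 1: day 5 has {B, C, E} and shift 1 has {A, B, C, F}, leaving only D.
Day 1, shift 1: day 1 has {A} and shift 1 has {A, B, C, D, F}, leaving only E.
Day 1, shift 2: day 1 has {A, E} and shift 2 has {A, C, D, F}, leaving only B.
Day 5, shift 6: day 5 has {B, C, D, E} and shift 6 has {A, B, D, E}, leaving only F.
Day 1, shift 6: day 1 has {A, B, E} and shift 6 has {A, B, D, E, F}, leaving only C.
Day 1, shift 4: day 1 has {A, B, C, E} and shift 4 has {A, B, D, E}, leaving only F.
Day 1, shift 3: day 1 has {A, B, C, E, F} and shift 3 has {B, C, E}, leaving only D.
So day 1 reads: E B D F A C.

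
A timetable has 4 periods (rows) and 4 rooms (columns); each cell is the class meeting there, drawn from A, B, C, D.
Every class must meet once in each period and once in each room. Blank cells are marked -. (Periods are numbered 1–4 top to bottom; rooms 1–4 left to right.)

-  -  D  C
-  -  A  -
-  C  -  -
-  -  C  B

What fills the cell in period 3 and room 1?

D

Period 2, room 4: period 2 has {A} and room 4 has {B, C}, leaving only D.
Period 2, room 2: period 2 has {A, D} and room 2 has {C}, leaving only B.
Period 1, room 2: period 1 has {C, D} and room 2 has {B, C}, leaving only A.
Period 1, room 1: period 1 has {A, C, D} and room 1 has {}, leaving only B.
Period 2, room 1: period 2 has {A, B, D} and room 1 has {B}, leaving only C.
Period 3, room 3: period 3 has {C} and room 3 has {A, C, D}, leaving only B.
Period 3, room 4: period 3 has {B, C} and room 4 has {B, C, D}, leaving only A.
Period 3 already has {A, B, C} and room 1 already has {B, C}, so period 3, room 1 must be D.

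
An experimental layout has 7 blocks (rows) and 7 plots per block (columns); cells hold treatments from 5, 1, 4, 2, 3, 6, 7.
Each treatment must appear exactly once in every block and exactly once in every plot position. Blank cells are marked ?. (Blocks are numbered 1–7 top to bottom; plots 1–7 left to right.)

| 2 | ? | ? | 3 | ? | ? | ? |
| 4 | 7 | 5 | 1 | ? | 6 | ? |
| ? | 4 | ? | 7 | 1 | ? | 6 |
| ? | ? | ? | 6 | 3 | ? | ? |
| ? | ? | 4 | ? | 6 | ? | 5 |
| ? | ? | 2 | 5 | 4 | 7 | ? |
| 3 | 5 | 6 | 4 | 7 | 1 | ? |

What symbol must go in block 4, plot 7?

Block 1, plot 5: block 1 has {2, 3} and plot 5 has {1, 4, 3, 6, 7}, leaving only 5.
Block 1, plot 6: block 1 has {5, 2, 3} and plot 6 has {1, 6, 7}, leaving only 4.
Block 2, plot 5: block 2 has {5, 1, 4, 6, 7} and plot 5 has {5, 1, 4, 3, 6, 7}, leaving only 2.
Block 2, plot 7: block 2 has {5, 1, 4, 2, 6, 7} and plot 7 has {5, 6}, leaving only 3.
Block 3, plot 1: block 3 has {1, 4, 6, 7} and plot 1 has {4, 2, 3}, leaving only 5.
Block 3, plot 3: block 3 has {5, 1, 4, 6, 7} and plot 3 has {5, 4, 2, 6}, leaving only 3.
Block 3, plot 6: block 3 has {5, 1, 4, 3, 6, 7} and plot 6 has {1, 4, 6, 7}, leaving only 2.
Block 4, plot 6: block 4 has {3, 6} and plot 6 has {1, 4, 2, 6, 7}, leaving only 5.
Block 5, plot 4: block 5 has {5, 4, 6} and plot 4 has {5, 1, 4, 3, 6, 7}, leaving only 2.
Block 5, plot 6: block 5 has {5, 4, 2, 6} and plot 6 has {5, 1, 4, 2, 6, 7}, leaving only 3.
Block 5, plot 2: block 5 has {5, 4, 2, 3, 6} and plot 2 has {5, 4, 7}, leaving only 1.
Block 1, plot 2: block 1 has {5, 4, 2, 3} and plot 2 has {5, 1, 4, 7}, leaving only 6.
Block 4, plot 2: block 4 has {5, 3, 6} and plot 2 has {5, 1, 4, 6, 7}, leaving only 2.
Block 5, plot 1: block 5 has {5, 1, 4, 2, 3, 6} and plot 1 has {5, 4, 2, 3}, leaving only 7.
Block 4, plot 1: block 4 has {5, 2, 3, 6} and plot 1 has {5, 4, 2, 3, 7}, leaving only 1.
Block 4, plot 3: block 4 has {5, 1, 2, 3, 6} and plot 3 has {5, 4, 2, 3, 6}, leaving only 7.
Block 4 already has {5, 1, 2, 3, 6, 7} and plot 7 already has {5, 3, 6}, so block 4, plot 7 must be 4.

4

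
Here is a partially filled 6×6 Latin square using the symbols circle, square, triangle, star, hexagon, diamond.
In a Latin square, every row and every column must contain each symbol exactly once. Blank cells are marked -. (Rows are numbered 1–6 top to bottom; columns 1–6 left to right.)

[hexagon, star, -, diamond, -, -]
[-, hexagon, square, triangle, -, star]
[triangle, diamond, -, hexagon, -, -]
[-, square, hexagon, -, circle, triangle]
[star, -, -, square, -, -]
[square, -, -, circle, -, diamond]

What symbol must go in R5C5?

Row 2, column 5: row 2 has {square, triangle, star, hexagon} and column 5 has {circle}, leaving only diamond.
Row 2, column 1: row 2 has {square, triangle, star, hexagon, diamond} and column 1 has {square, triangle, star, hexagon}, leaving only circle.
Row 4, column 1: row 4 has {circle, square, triangle, hexagon} and column 1 has {circle, square, triangle, star, hexagon}, leaving only diamond.
Row 4, column 4: row 4 has {circle, square, triangle, hexagon, diamond} and column 4 has {circle, square, triangle, hexagon, diamond}, leaving only star.
Row 6, column 2: row 6 has {circle, square, diamond} and column 2 has {square, star, hexagon, diamond}, leaving only triangle.
Row 5, column 2: row 5 has {square, star} and column 2 has {square, triangle, star, hexagon, diamond}, leaving only circle.
Row 5, column 6: row 5 has {circle, square, star} and column 6 has {triangle, star, diamond}, leaving only hexagon.
Row 5 already has {circle, square, star, hexagon} and column 5 already has {circle, diamond}, so row 5, column 5 must be triangle.

triangle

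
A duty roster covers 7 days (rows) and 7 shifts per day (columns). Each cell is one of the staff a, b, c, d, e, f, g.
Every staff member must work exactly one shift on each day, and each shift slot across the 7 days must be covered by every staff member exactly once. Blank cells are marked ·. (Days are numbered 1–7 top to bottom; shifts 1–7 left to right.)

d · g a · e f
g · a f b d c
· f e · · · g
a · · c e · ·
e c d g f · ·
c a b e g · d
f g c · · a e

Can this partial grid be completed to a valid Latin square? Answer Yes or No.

No day or shift among the givens repeats a symbol, and propagating forced cells runs into no contradiction.
One valid completion exists (for instance, d b g a c e f / g e a f b d c / b f e d a c g / a d f c e g b / e c d g f b a / c a b e g f d / f g c b d a e).

Yes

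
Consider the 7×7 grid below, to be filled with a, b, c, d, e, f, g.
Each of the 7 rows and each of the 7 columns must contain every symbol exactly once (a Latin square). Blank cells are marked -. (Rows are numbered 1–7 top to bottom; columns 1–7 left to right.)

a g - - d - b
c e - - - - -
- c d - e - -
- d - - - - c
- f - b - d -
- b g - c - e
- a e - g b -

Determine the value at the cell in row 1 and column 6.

c

Row 5, column 5: row 5 has {b, d, f} and column 5 has {c, d, e, g}, leaving only a.
Row 5, column 3: row 5 has {a, b, d, f} and column 3 has {d, e, g}, leaving only c.
Row 1, column 3: row 1 has {a, b, d, g} and column 3 has {c, d, e, g}, leaving only f.
Row 5, column 7: row 5 has {a, b, c, d, f} and column 7 has {b, c, e}, leaving only g.
Row 5, column 1: row 5 has {a, b, c, d, f, g} and column 1 has {a, c}, leaving only e.
Row 1, column 6 is narrowed to {c, e}.
If it were e, propagating the remaining blanks reaches a contradiction.
So row 1, column 6 must be c.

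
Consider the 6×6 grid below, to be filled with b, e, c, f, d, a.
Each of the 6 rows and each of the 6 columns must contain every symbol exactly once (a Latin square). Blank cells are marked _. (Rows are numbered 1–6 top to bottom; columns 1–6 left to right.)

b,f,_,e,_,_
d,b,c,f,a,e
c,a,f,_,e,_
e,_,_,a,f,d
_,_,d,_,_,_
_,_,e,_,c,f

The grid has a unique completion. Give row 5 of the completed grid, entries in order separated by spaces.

f e d c b a

Row 5, column 5: row 5 has {d} and column 5 has {e, c, f, a}, leaving only b.
Row 5, column 4: row 5 has {b, d} and column 4 has {e, f, a}, leaving only c.
Row 5, column 2: row 5 has {b, c, d} and column 2 has {b, f, a}, leaving only e.
Row 5, column 6: row 5 has {b, e, c, d} and column 6 has {e, f, d}, leaving only a.
Row 5, column 1: row 5 has {b, e, c, d, a} and column 1 has {b, e, c, d}, leaving only f.
So row 5 reads: f e d c b a.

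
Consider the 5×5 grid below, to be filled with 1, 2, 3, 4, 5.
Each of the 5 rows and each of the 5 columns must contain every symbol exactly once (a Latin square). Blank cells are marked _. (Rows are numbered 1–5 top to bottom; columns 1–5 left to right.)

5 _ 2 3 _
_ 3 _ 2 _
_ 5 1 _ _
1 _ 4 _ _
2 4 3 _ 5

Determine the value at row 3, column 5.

2

Row 1, column 2: row 1 has {2, 3, 5} and column 2 has {3, 4, 5}, leaving only 1.
Row 1, column 5: row 1 has {1, 2, 3, 5} and column 5 has {5}, leaving only 4.
Row 2, column 1: row 2 has {2, 3} and column 1 has {1, 2, 5}, leaving only 4.
Row 2, column 3: row 2 has {2, 3, 4} and column 3 has {1, 2, 3, 4}, leaving only 5.
Row 2, column 5: row 2 has {2, 3, 4, 5} and column 5 has {4, 5}, leaving only 1.
Row 3, column 1: row 3 has {1, 5} and column 1 has {1, 2, 4, 5}, leaving only 3.
Row 3 already has {1, 3, 5} and column 5 already has {1, 4, 5}, so row 3, column 5 must be 2.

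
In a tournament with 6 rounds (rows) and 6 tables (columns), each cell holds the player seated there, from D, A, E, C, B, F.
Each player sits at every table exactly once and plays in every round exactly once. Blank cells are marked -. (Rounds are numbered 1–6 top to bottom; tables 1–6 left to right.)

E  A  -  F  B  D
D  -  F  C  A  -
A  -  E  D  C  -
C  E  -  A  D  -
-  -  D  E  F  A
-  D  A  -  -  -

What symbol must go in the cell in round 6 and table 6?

Round 1, table 3: round 1 has {D, A, E, B, F} and table 3 has {D, A, E, F}, leaving only C.
Round 2, table 2: round 2 has {D, A, C, F} and table 2 has {D, A, E}, leaving only B.
Round 2, table 6: round 2 has {D, A, C, B, F} and table 6 has {D, A}, leaving only E.
Round 3, table 2: round 3 has {D, A, E, C} and table 2 has {D, A, E, B}, leaving only F.
Round 3, table 6: round 3 has {D, A, E, C, F} and table 6 has {D, A, E}, leaving only B.
Round 4, table 3: round 4 has {D, A, E, C} and table 3 has {D, A, E, C, F}, leaving only B.
Round 4, table 6: round 4 has {D, A, E, C, B} and table 6 has {D, A, E, B}, leaving only F.
Round 6 already has {D, A} and table 6 already has {D, A, E, B, F}, so round 6, table 6 must be C.

C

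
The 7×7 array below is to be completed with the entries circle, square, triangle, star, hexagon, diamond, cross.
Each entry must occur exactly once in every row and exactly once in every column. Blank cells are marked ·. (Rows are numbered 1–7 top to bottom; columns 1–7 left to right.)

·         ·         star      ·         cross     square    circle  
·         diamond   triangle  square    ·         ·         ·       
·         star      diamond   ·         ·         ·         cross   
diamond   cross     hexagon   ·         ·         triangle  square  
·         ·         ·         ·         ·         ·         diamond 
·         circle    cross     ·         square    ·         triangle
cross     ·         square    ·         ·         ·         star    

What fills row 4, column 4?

Row 2, column 7: row 2 has {square, triangle, diamond} and column 7 has {circle, square, triangle, star, diamond, cross}, leaving only hexagon.
Row 5, column 3: row 5 has {diamond} and column 3 has {square, triangle, star, hexagon, diamond, cross}, leaving only circle.
Row 4, column 4 is narrowed to {circle, star}.
If it were circle, then row 3, column 5 would be left with no valid symbol.
So row 4, column 4 must be star.

star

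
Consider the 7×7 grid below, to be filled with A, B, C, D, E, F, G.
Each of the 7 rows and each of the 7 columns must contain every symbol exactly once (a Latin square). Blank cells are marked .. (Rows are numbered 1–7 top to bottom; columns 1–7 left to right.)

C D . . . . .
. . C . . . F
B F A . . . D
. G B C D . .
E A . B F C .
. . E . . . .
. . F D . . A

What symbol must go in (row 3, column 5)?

C

Row 1, column 3: row 1 has {C, D} and column 3 has {A, B, C, E, F}, leaving only G.
Row 4, column 7: row 4 has {B, C, D, G} and column 7 has {A, D, F}, leaving only E.
Row 1, column 7: row 1 has {C, D, G} and column 7 has {A, D, E, F}, leaving only B.
Row 5, column 3: row 5 has {A, B, C, E, F} and column 3 has {A, B, C, E, F, G}, leaving only D.
Row 5, column 7: row 5 has {A, B, C, D, E, F} and column 7 has {A, B, D, E, F}, leaving only G.
Row 6, column 7: row 6 has {E} and column 7 has {A, B, D, E, F, G}, leaving only C.
Row 6, column 2: row 6 has {C, E} and column 2 has {A, D, F, G}, leaving only B.
Row 2, column 2: row 2 has {C, F} and column 2 has {A, B, D, F, G}, leaving only E.
Row 7, column 1: row 7 has {A, D, F} and column 1 has {B, C, E}, leaving only G.
Row 7, column 2: row 7 has {A, D, F, G} and column 2 has {A, B, D, E, F, G}, leaving only C.
Row 3, column 5 is narrowed to {C, E, G}.
If it were E, then row 3, column 6 would be left with no valid symbol.
If it were G, then row 3, column 6 would be left with no valid symbol.
So row 3, column 5 must be C.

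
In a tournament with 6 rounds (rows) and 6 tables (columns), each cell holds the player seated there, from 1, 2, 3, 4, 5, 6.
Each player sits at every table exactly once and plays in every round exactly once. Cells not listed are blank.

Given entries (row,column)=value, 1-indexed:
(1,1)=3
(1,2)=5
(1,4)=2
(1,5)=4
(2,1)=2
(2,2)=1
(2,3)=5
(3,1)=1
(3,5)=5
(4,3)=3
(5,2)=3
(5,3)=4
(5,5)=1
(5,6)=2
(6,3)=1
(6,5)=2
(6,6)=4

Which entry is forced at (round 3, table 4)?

6

Round 1, table 3: round 1 has {2, 3, 4, 5} and table 3 has {1, 3, 4, 5}, leaving only 6.
Round 1, table 6: round 1 has {2, 3, 4, 5, 6} and table 6 has {2, 4}, leaving only 1.
Round 3, table 3: round 3 has {1, 5} and table 3 has {1, 3, 4, 5, 6}, leaving only 2.
Round 4, table 5: round 4 has {3} and table 5 has {1, 2, 4, 5}, leaving only 6.
Round 2, table 5: round 2 has {1, 2, 5} and table 5 has {1, 2, 4, 5, 6}, leaving only 3.
Round 2, table 6: round 2 has {1, 2, 3, 5} and table 6 has {1, 2, 4}, leaving only 6.
Round 2, table 4: round 2 has {1, 2, 3, 5, 6} and table 4 has {2}, leaving only 4.
Round 3, table 6: round 3 has {1, 2, 5} and table 6 has {1, 2, 4, 6}, leaving only 3.
Round 3 already has {1, 2, 3, 5} and table 4 already has {2, 4}, so round 3, table 4 must be 6.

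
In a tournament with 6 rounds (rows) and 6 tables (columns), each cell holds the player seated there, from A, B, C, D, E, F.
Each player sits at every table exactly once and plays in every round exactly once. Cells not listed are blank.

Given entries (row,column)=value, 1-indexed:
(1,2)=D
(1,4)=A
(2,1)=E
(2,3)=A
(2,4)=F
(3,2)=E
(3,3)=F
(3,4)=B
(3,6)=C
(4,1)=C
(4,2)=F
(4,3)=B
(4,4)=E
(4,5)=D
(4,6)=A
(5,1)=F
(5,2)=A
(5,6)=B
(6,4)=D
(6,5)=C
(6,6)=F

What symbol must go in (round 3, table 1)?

Round 1, table 1: round 1 has {A, D} and table 1 has {C, E, F}, leaving only B.
Round 1, table 6: round 1 has {A, B, D} and table 6 has {A, B, C, F}, leaving only E.
Round 1, table 3: round 1 has {A, B, D, E} and table 3 has {A, B, F}, leaving only C.
Round 1, table 5: round 1 has {A, B, C, D, E} and table 5 has {C, D}, leaving only F.
Round 2, table 5: round 2 has {A, E, F} and table 5 has {C, D, F}, leaving only B.
Round 2, table 2: round 2 has {A, B, E, F} and table 2 has {A, D, E, F}, leaving only C.
Round 2, table 6: round 2 has {A, B, C, E, F} and table 6 has {A, B, C, E, F}, leaving only D.
Round 3, table 5: round 3 has {B, C, E, F} and table 5 has {B, C, D, F}, leaving only A.
Round 3 already has {A, B, C, E, F} and table 1 already has {B, C, E, F}, so round 3, table 1 must be D.

D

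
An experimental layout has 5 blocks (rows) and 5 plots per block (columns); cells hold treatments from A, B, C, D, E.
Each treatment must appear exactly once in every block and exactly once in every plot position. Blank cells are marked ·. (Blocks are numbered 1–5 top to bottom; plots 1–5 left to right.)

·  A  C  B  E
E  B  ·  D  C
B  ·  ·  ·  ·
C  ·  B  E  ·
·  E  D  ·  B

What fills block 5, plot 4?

Block 1, plot 1: block 1 has {A, B, C, E} and plot 1 has {B, C, E}, leaving only D.
Block 2, plot 3: block 2 has {B, C, D, E} and plot 3 has {B, C, D}, leaving only A.
Block 3, plot 3: block 3 has {B} and plot 3 has {A, B, C, D}, leaving only E.
Block 4, plot 2: block 4 has {B, C, E} and plot 2 has {A, B, E}, leaving only D.
Block 3, plot 2: block 3 has {B, E} and plot 2 has {A, B, D, E}, leaving only C.
Block 3, plot 4: block 3 has {B, C, E} and plot 4 has {B, D, E}, leaving only A.
Block 5 already has {B, D, E} and plot 4 already has {A, B, D, E}, so block 5, plot 4 must be C.

C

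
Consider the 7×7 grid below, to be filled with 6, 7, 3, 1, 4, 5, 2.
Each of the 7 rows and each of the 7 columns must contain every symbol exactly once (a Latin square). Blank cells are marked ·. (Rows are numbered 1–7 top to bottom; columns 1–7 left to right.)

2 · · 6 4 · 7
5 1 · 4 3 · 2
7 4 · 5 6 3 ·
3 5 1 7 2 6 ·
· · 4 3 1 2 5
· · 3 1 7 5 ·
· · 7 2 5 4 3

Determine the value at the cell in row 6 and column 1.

Row 1, column 2: row 1 has {6, 7, 4, 2} and column 2 has {1, 4, 5}, leaving only 3.
Row 1, column 3: row 1 has {6, 7, 3, 4, 2} and column 3 has {7, 3, 1, 4}, leaving only 5.
Row 1, column 6: row 1 has {6, 7, 3, 4, 5, 2} and column 6 has {6, 3, 4, 5, 2}, leaving only 1.
Row 2, column 3: row 2 has {3, 1, 4, 5, 2} and column 3 has {7, 3, 1, 4, 5}, leaving only 6.
Row 2, column 6: row 2 has {6, 3, 1, 4, 5, 2} and column 6 has {6, 3, 1, 4, 5, 2}, leaving only 7.
Row 3, column 3: row 3 has {6, 7, 3, 4, 5} and column 3 has {6, 7, 3, 1, 4, 5}, leaving only 2.
Row 3, column 7: row 3 has {6, 7, 3, 4, 5, 2} and column 7 has {7, 3, 5, 2}, leaving only 1.
Row 4, column 7: row 4 has {6, 7, 3, 1, 5, 2} and column 7 has {7, 3, 1, 5, 2}, leaving only 4.
Row 5, column 1: row 5 has {3, 1, 4, 5, 2} and column 1 has {7, 3, 5, 2}, leaving only 6.
Row 6 already has {7, 3, 1, 5} and column 1 already has {6, 7, 3, 5, 2}, so row 6, column 1 must be 4.

4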